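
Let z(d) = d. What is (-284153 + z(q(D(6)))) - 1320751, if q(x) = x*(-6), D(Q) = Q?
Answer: -1604940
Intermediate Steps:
q(x) = -6*x
(-284153 + z(q(D(6)))) - 1320751 = (-284153 - 6*6) - 1320751 = (-284153 - 36) - 1320751 = -284189 - 1320751 = -1604940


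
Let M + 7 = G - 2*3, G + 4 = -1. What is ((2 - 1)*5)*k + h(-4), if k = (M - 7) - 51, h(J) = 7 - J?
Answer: -369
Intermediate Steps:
G = -5 (G = -4 - 1 = -5)
M = -18 (M = -7 + (-5 - 2*3) = -7 + (-5 - 6) = -7 - 11 = -18)
k = -76 (k = (-18 - 7) - 51 = -25 - 51 = -76)
((2 - 1)*5)*k + h(-4) = ((2 - 1)*5)*(-76) + (7 - 1*(-4)) = (1*5)*(-76) + (7 + 4) = 5*(-76) + 11 = -380 + 11 = -369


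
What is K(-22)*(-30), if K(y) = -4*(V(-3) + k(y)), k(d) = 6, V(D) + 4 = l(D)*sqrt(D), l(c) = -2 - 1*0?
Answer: 240 - 240*I*sqrt(3) ≈ 240.0 - 415.69*I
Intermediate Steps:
l(c) = -2 (l(c) = -2 + 0 = -2)
V(D) = -4 - 2*sqrt(D)
K(y) = -8 + 8*I*sqrt(3) (K(y) = -4*((-4 - 2*I*sqrt(3)) + 6) = -4*(2 - 2*I*sqrt(3)) = -8 + 8*I*sqrt(3))
K(-22)*(-30) = (-8 + 8*I*sqrt(3))*(-30) = 240 - 240*I*sqrt(3)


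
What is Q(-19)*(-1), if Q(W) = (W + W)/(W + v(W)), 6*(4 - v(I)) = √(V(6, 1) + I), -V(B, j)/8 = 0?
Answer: -20520/8119 + 228*I*√19/8119 ≈ -2.5274 + 0.12241*I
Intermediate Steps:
V(B, j) = 0 (V(B, j) = -8*0 = 0)
v(I) = 4 - √I/6 (v(I) = 4 - √(0 + I)/6 = 4 - √I/6)
Q(W) = 2*W/(4 + W - √W/6) (Q(W) = (W + W)/(W + (4 - √W/6)) = (2*W)/(4 + W - √W/6) = 2*W/(4 + W - √W/6))
Q(-19)*(-1) = (12*(-19)/(24 - √(-19) + 6*(-19)))*(-1) = (12*(-19)/(24 - I*√19 - 114))*(-1) = (12*(-19)/(-90 - I*√19))*(-1) = -228/(-90 - I*√19)*(-1) = 228/(-90 - I*√19)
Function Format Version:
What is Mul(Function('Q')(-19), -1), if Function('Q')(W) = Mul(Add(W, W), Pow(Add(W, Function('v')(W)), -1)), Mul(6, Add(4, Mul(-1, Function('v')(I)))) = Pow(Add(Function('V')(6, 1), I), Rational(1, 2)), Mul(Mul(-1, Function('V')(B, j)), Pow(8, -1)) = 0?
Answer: Add(Rational(-20520, 8119), Mul(Rational(228, 8119), I, Pow(19, Rational(1, 2)))) ≈ Add(-2.5274, Mul(0.12241, I))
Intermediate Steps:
Function('V')(B, j) = 0 (Function('V')(B, j) = Mul(-8, 0) = 0)
Function('v')(I) = Add(4, Mul(Rational(-1, 6), Pow(I, Rational(1, 2)))) (Function('v')(I) = Add(4, Mul(Rational(-1, 6), Pow(Add(0, I), Rational(1, 2)))) = Add(4, Mul(Rational(-1, 6), Pow(I, Rational(1, 2)))))
Function('Q')(W) = Mul(2, W, Pow(Add(4, W, Mul(Rational(-1, 6), Pow(W, Rational(1, 2)))), -1)) (Function('Q')(W) = Mul(Add(W, W), Pow(Add(W, Add(4, Mul(Rational(-1, 6), Pow(W, Rational(1, 2))))), -1)) = Mul(Mul(2, W), Pow(Add(4, W, Mul(Rational(-1, 6), Pow(W, Rational(1, 2)))), -1)) = Mul(2, W, Pow(Add(4, W, Mul(Rational(-1, 6), Pow(W, Rational(1, 2)))), -1)))
Mul(Function('Q')(-19), -1) = Mul(Mul(12, -19, Pow(Add(24, Mul(-1, Pow(-19, Rational(1, 2))), Mul(6, -19)), -1)), -1) = Mul(Mul(12, -19, Pow(Add(24, Mul(-1, Mul(I, Pow(19, Rational(1, 2)))), -114), -1)), -1) = Mul(Mul(12, -19, Pow(Add(24, Mul(-1, I, Pow(19, Rational(1, 2))), -114), -1)), -1) = Mul(Mul(12, -19, Pow(Add(-90, Mul(-1, I, Pow(19, Rational(1, 2)))), -1)), -1) = Mul(Mul(-228, Pow(Add(-90, Mul(-1, I, Pow(19, Rational(1, 2)))), -1)), -1) = Mul(228, Pow(Add(-90, Mul(-1, I, Pow(19, Rational(1, 2)))), -1))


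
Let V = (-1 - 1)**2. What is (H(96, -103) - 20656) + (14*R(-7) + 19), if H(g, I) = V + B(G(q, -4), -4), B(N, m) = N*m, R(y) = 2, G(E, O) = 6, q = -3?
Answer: -20629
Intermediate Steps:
V = 4 (V = (-2)**2 = 4)
H(g, I) = -20 (H(g, I) = 4 + 6*(-4) = 4 - 24 = -20)
(H(96, -103) - 20656) + (14*R(-7) + 19) = (-20 - 20656) + (14*2 + 19) = -20676 + (28 + 19) = -20676 + 47 = -20629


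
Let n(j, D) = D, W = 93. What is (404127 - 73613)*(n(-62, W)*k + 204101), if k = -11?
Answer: 67120122092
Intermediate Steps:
(404127 - 73613)*(n(-62, W)*k + 204101) = (404127 - 73613)*(93*(-11) + 204101) = 330514*(-1023 + 204101) = 330514*203078 = 67120122092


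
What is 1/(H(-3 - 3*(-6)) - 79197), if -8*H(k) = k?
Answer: -8/633591 ≈ -1.2626e-5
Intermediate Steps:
H(k) = -k/8
1/(H(-3 - 3*(-6)) - 79197) = 1/(-(-3 - 3*(-6))/8 - 79197) = 1/(-(-3 + 18)/8 - 79197) = 1/(-⅛*15 - 79197) = 1/(-15/8 - 79197) = 1/(-633591/8) = -8/633591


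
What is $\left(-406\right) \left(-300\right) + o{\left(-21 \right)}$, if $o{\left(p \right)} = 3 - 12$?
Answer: $121791$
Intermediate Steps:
$o{\left(p \right)} = -9$ ($o{\left(p \right)} = 3 - 12 = -9$)
$\left(-406\right) \left(-300\right) + o{\left(-21 \right)} = \left(-406\right) \left(-300\right) - 9 = 121800 - 9 = 121791$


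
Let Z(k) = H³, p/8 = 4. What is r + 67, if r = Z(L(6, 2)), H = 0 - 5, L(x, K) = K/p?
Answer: -58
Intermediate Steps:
p = 32 (p = 8*4 = 32)
L(x, K) = K/32
H = -5
Z(k) = -125 (Z(k) = (-5)³ = -125)
r = -125
r + 67 = -125 + 67 = -58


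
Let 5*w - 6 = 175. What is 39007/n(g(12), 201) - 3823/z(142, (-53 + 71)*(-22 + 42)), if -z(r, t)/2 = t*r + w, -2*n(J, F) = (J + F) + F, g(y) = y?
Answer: -19950542129/105893334 ≈ -188.40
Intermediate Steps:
w = 181/5 (w = 6/5 + (1/5)*175 = 6/5 + 35 = 181/5 ≈ 36.200)
n(J, F) = -F - J/2 (n(J, F) = -((J + F) + F)/2 = -((F + J) + F)/2 = -(J + 2*F)/2 = -F - J/2)
z(r, t) = -362/5 - 2*r*t (z(r, t) = -2*(t*r + 181/5) = -2*(r*t + 181/5) = -2*(181/5 + r*t) = -362/5 - 2*r*t)
39007/n(g(12), 201) - 3823/z(142, (-53 + 71)*(-22 + 42)) = 39007/(-1*201 - 1/2*12) - 3823/(-362/5 - 2*142*(-53 + 71)*(-22 + 42)) = 39007/(-201 - 6) - 3823/(-362/5 - 2*142*18*20) = 39007/(-207) - 3823/(-362/5 - 2*142*360) = 39007*(-1/207) - 3823/(-362/5 - 102240) = -39007/207 - 3823/(-511562/5) = -39007/207 - 3823*(-5/511562) = -39007/207 + 19115/511562 = -19950542129/105893334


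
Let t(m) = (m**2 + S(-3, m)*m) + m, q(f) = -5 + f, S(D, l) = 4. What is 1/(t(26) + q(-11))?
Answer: 1/790 ≈ 0.0012658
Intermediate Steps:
t(m) = m**2 + 5*m (t(m) = (m**2 + 4*m) + m = m**2 + 5*m)
1/(t(26) + q(-11)) = 1/(26*(5 + 26) + (-5 - 11)) = 1/(26*31 - 16) = 1/(806 - 16) = 1/790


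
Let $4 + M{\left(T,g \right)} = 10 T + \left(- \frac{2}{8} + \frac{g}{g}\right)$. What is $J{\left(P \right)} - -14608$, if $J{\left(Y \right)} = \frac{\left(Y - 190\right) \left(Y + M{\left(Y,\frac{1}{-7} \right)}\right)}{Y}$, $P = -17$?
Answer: $\frac{835817}{68} \approx 12291.0$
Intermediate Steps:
$M{\left(T,g \right)} = - \frac{13}{4} + 10 T$ ($M{\left(T,g \right)} = -4 + \left(10 T + \left(- \frac{2}{8} + \frac{g}{g}\right)\right) = -4 + \left(10 T + \left(\left(-2\right) \frac{1}{8} + 1\right)\right) = -4 + \left(10 T + \left(- \frac{1}{4} + 1\right)\right) = -4 + \left(10 T + \frac{3}{4}\right) = -4 + \left(\frac{3}{4} + 10 T\right) = - \frac{13}{4} + 10 T$)
$J{\left(Y \right)} = \frac{\left(-190 + Y\right) \left(- \frac{13}{4} + 11 Y\right)}{Y}$ ($J{\left(Y \right)} = \frac{\left(Y - 190\right) \left(Y + \left(- \frac{13}{4} + 10 Y\right)\right)}{Y} = \frac{\left(-190 + Y\right) \left(- \frac{13}{4} + 11 Y\right)}{Y}$)
$J{\left(P \right)} - -14608 = \left(- \frac{8373}{4} + 11 \left(-17\right) + \frac{1235}{2 \left(-17\right)}\right) - -14608 = \left(- \frac{8373}{4} - 187 + \frac{1235}{2} \left(- \frac{1}{17}\right)\right) + 14608 = \left(- \frac{8373}{4} - 187 - \frac{1235}{34}\right) + 14608 = - \frac{157527}{68} + 14608 = \frac{835817}{68}$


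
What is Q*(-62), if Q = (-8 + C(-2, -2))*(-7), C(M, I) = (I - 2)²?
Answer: 3472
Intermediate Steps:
C(M, I) = (-2 + I)²
Q = -56 (Q = (-8 + (-2 - 2)²)*(-7) = (-8 + (-4)²)*(-7) = (-8 + 16)*(-7) = 8*(-7) = -56)
Q*(-62) = -56*(-62) = 3472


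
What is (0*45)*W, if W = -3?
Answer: 0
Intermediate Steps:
(0*45)*W = (0*45)*(-3) = 0*(-3) = 0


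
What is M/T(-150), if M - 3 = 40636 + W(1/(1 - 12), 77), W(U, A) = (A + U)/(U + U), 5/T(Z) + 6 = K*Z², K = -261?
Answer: -236168701296/5 ≈ -4.7234e+10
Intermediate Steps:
T(Z) = 5/(-6 - 261*Z²)
W(U, A) = (A + U)/(2*U) (W(U, A) = (A + U)/((2*U)) = (A + U)*(1/(2*U)) = (A + U)/(2*U))
M = 40216 (M = 3 + (40636 + (77 + 1/(1 - 12))/(2*(1/(1 - 12)))) = 3 + (40636 + (77 + 1/(-11))/(2*(1/(-11)))) = 3 + (40636 + (77 - 1/11)/(2*(-1/11))) = 3 + (40636 + (½)*(-11)*(846/11)) = 3 + (40636 - 423) = 3 + 40213 = 40216)
M/T(-150) = 40216/((-5/(6 + 261*(-150)²))) = 40216/((-5/(6 + 261*22500))) = 40216/((-5/(6 + 5872500))) = 40216/((-5/5872506)) = 40216/((-5*1/5872506)) = 40216/(-5/5872506) = 40216*(-5872506/5) = -236168701296/5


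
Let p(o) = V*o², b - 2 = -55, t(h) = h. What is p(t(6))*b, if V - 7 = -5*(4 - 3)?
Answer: -3816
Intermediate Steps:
V = 2 (V = 7 - 5*(4 - 3) = 7 - 5*1 = 7 - 5 = 2)
b = -53 (b = 2 - 55 = -53)
p(o) = 2*o²
p(t(6))*b = (2*6²)*(-53) = (2*36)*(-53) = 72*(-53) = -3816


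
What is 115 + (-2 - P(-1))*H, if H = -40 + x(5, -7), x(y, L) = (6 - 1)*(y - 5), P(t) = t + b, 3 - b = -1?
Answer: 315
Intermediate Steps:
b = 4 (b = 3 - 1*(-1) = 3 + 1 = 4)
P(t) = 4 + t (P(t) = t + 4 = 4 + t)
x(y, L) = -25 + 5*y (x(y, L) = 5*(-5 + y) = -25 + 5*y)
H = -40 (H = -40 + (-25 + 5*5) = -40 + (-25 + 25) = -40 + 0 = -40)
115 + (-2 - P(-1))*H = 115 + (-2 - (4 - 1))*(-40) = 115 + (-2 - 1*3)*(-40) = 115 + (-2 - 3)*(-40) = 115 - 5*(-40) = 115 + 200 = 315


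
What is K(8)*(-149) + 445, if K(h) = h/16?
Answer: 741/2 ≈ 370.50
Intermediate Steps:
K(h) = h/16 (K(h) = h*(1/16) = h/16)
K(8)*(-149) + 445 = ((1/16)*8)*(-149) + 445 = (1/2)*(-149) + 445 = -149/2 + 445 = 741/2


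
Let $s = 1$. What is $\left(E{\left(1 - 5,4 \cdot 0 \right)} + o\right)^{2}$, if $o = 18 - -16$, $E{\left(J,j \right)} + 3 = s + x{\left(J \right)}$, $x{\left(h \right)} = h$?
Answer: $784$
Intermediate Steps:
$E{\left(J,j \right)} = -2 + J$ ($E{\left(J,j \right)} = -3 + \left(1 + J\right) = -2 + J$)
$o = 34$ ($o = 18 + 16 = 34$)
$\left(E{\left(1 - 5,4 \cdot 0 \right)} + o\right)^{2} = \left(\left(-2 + \left(1 - 5\right)\right) + 34\right)^{2} = \left(\left(-2 - 4\right) + 34\right)^{2} = \left(-6 + 34\right)^{2} = 28^{2} = 784$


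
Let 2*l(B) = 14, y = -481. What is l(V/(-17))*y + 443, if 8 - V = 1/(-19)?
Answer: -2924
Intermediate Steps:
V = 153/19 (V = 8 - 1/(-19) = 8 - 1*(-1/19) = 8 + 1/19 = 153/19 ≈ 8.0526)
l(B) = 7 (l(B) = (½)*14 = 7)
l(V/(-17))*y + 443 = 7*(-481) + 443 = -3367 + 443 = -2924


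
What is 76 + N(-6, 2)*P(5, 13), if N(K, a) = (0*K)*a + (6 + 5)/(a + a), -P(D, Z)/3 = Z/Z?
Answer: 271/4 ≈ 67.750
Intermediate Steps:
P(D, Z) = -3 (P(D, Z) = -3*Z/Z = -3*1 = -3)
N(K, a) = 11/(2*a) (N(K, a) = 0*a + 11/((2*a)) = 0 + 11*(1/(2*a)) = 0 + 11/(2*a) = 11/(2*a))
76 + N(-6, 2)*P(5, 13) = 76 + ((11/2)/2)*(-3) = 76 + ((11/2)*(½))*(-3) = 76 + (11/4)*(-3) = 76 - 33/4 = 271/4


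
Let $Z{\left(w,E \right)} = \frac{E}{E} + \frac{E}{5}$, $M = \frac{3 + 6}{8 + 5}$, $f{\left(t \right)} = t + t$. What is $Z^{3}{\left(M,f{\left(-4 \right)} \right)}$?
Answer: $- \frac{27}{125} \approx -0.216$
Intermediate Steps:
$f{\left(t \right)} = 2 t$
$M = \frac{9}{13} \approx 0.69231$
$Z{\left(w,E \right)} = 1 + \frac{E}{5}$ ($Z{\left(w,E \right)} = 1 + E \frac{1}{5} = 1 + \frac{E}{5}$)
$Z^{3}{\left(M,f{\left(-4 \right)} \right)} = \left(1 + \frac{2 \left(-4\right)}{5}\right)^{3} = \left(1 + \frac{1}{5} \left(-8\right)\right)^{3} = \left(1 - \frac{8}{5}\right)^{3} = \left(- \frac{3}{5}\right)^{3} = - \frac{27}{125}$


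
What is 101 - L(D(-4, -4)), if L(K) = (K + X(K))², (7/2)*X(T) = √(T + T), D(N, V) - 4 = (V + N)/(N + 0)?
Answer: 3137/49 - 48*√3/7 ≈ 52.143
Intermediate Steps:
D(N, V) = 4 + (N + V)/N (D(N, V) = 4 + (V + N)/(N + 0) = 4 + (N + V)/N)
X(T) = 2*√2*√T/7 (X(T) = 2*√(T + T)/7 = 2*√(2*T)/7 = 2*(√2*√T)/7 = 2*√2*√T/7)
L(K) = (K + 2*√2*√K/7)²
101 - L(D(-4, -4)) = 101 - (7*(5 - 4/(-4)) + 2*√2*√(5 - 4/(-4)))²/49 = 101 - (7*(5 - 4*(-¼)) + 2*√2*√(5 - 4*(-¼)))²/49 = 101 - (7*(5 + 1) + 2*√2*√(5 + 1))²/49 = 101 - (7*6 + 2*√2*√6)²/49 = 101 - (42 + 4*√3)²/49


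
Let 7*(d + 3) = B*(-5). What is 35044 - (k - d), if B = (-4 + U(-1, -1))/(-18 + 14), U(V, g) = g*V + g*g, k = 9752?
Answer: 354041/14 ≈ 25289.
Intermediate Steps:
U(V, g) = g² + V*g (U(V, g) = V*g + g² = g² + V*g)
B = ½ (B = (-4 - (-1 - 1))/(-18 + 14) = (-4 - 1*(-2))/(-4) = (-4 + 2)*(-¼) = -2*(-¼) = ½ ≈ 0.50000)
d = -47/14 (d = -3 + ((½)*(-5))/7 = -3 + (⅐)*(-5/2) = -3 - 5/14 = -47/14 ≈ -3.3571)
35044 - (k - d) = 35044 - (9752 - 1*(-47/14)) = 35044 - (9752 + 47/14) = 35044 - 1*136575/14 = 35044 - 136575/14 = 354041/14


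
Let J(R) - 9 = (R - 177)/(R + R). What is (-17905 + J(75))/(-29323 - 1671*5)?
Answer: 447417/941950 ≈ 0.47499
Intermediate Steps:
J(R) = 9 + (-177 + R)/(2*R) (J(R) = 9 + (R - 177)/(R + R) = 9 + (-177 + R)/((2*R)) = 9 + (-177 + R)*(1/(2*R)) = 9 + (-177 + R)/(2*R))
(-17905 + J(75))/(-29323 - 1671*5) = (-17905 + (½)*(-177 + 19*75)/75)/(-29323 - 1671*5) = (-17905 + (½)*(1/75)*(-177 + 1425))/(-29323 - 8355) = (-17905 + (½)*(1/75)*1248)/(-37678) = (-17905 + 208/25)*(-1/37678) = -447417/25*(-1/37678) = 447417/941950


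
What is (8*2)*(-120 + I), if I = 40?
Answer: -1280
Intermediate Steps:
(8*2)*(-120 + I) = (8*2)*(-120 + 40) = 16*(-80) = -1280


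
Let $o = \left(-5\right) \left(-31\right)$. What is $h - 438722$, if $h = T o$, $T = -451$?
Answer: $-508627$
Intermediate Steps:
$o = 155$
$h = -69905$ ($h = \left(-451\right) 155 = -69905$)
$h - 438722 = -69905 - 438722 = -508627$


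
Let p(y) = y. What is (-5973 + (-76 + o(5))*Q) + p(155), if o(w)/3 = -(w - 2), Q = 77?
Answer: -12363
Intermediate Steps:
o(w) = 6 - 3*w (o(w) = 3*(-(w - 2)) = 3*(-(-2 + w)) = 3*(2 - w) = 6 - 3*w)
(-5973 + (-76 + o(5))*Q) + p(155) = (-5973 + (-76 + (6 - 3*5))*77) + 155 = (-5973 + (-76 + (6 - 15))*77) + 155 = (-5973 + (-76 - 9)*77) + 155 = (-5973 - 85*77) + 155 = (-5973 - 6545) + 155 = -12518 + 155 = -12363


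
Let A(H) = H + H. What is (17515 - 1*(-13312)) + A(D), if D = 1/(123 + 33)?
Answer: 2404507/78 ≈ 30827.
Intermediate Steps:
D = 1/156 ≈ 0.0064103
A(H) = 2*H
(17515 - 1*(-13312)) + A(D) = (17515 - 1*(-13312)) + 2*(1/156) = (17515 + 13312) + 1/78 = 30827 + 1/78 = 2404507/78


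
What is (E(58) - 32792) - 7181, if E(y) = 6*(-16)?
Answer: -40069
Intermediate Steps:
E(y) = -96
(E(58) - 32792) - 7181 = (-96 - 32792) - 7181 = -32888 - 7181 = -40069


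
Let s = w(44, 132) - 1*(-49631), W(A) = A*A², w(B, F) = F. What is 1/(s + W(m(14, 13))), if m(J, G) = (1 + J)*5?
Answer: 1/471638 ≈ 2.1203e-6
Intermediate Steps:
m(J, G) = 5 + 5*J
W(A) = A³
s = 49763 (s = 132 - 1*(-49631) = 132 + 49631 = 49763)
1/(s + W(m(14, 13))) = 1/(49763 + (5 + 5*14)³) = 1/(49763 + (5 + 70)³) = 1/(49763 + 75³) = 1/(49763 + 421875) = 1/471638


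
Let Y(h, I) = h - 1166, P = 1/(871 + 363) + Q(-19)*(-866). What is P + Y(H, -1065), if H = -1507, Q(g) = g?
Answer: 17005755/1234 ≈ 13781.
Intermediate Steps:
P = 20304237/1234 (P = 1/(871 + 363) - 19*(-866) = 1/1234 + 16454 = 20304237/1234 ≈ 16454.)
Y(h, I) = -1166 + h
P + Y(H, -1065) = 20304237/1234 + (-1166 - 1507) = 20304237/1234 - 2673 = 17005755/1234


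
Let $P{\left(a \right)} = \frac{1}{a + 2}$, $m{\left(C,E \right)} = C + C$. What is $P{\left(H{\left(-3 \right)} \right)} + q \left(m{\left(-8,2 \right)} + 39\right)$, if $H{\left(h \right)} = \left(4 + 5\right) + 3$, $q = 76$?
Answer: $\frac{24473}{14} \approx 1748.1$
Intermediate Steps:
$m{\left(C,E \right)} = 2 C$
$H{\left(h \right)} = 12$ ($H{\left(h \right)} = 9 + 3 = 12$)
$P{\left(a \right)} = \frac{1}{2 + a}$
$P{\left(H{\left(-3 \right)} \right)} + q \left(m{\left(-8,2 \right)} + 39\right) = \frac{1}{2 + 12} + 76 \left(2 \left(-8\right) + 39\right) = \frac{1}{14} + 76 \left(-16 + 39\right) = \frac{1}{14} + 76 \cdot 23 = \frac{1}{14} + 1748 = \frac{24473}{14}$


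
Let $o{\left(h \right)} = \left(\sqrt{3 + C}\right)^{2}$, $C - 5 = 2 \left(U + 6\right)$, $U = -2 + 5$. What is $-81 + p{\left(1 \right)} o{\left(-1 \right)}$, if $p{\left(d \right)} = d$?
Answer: $-55$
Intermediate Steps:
$U = 3$
$C = 23$ ($C = 5 + 2 \left(3 + 6\right) = 5 + 2 \cdot 9 = 5 + 18 = 23$)
$o{\left(h \right)} = 26$ ($o{\left(h \right)} = \left(\sqrt{3 + 23}\right)^{2} = \left(\sqrt{26}\right)^{2} = 26$)
$-81 + p{\left(1 \right)} o{\left(-1 \right)} = -81 + 1 \cdot 26 = -81 + 26 = -55$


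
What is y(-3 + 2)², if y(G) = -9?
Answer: 81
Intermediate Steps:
y(-3 + 2)² = (-9)² = 81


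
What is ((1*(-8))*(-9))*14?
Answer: 1008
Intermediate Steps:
((1*(-8))*(-9))*14 = -8*(-9)*14 = 72*14 = 1008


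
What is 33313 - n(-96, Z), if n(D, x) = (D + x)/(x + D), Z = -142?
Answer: 33312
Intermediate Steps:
n(D, x) = 1 (n(D, x) = (D + x)/(D + x) = 1)
33313 - n(-96, Z) = 33313 - 1*1 = 33313 - 1 = 33312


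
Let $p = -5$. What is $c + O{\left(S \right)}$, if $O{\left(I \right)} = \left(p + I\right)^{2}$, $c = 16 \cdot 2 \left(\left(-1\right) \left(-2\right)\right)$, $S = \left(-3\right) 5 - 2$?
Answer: $548$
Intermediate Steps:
$S = -17$ ($S = -15 - 2 = -17$)
$c = 64$ ($c = 32 \cdot 2 = 64$)
$O{\left(I \right)} = \left(-5 + I\right)^{2}$
$c + O{\left(S \right)} = 64 + \left(-5 - 17\right)^{2} = 64 + \left(-22\right)^{2} = 64 + 484 = 548$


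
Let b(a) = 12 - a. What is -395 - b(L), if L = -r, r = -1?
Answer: -406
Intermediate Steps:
L = 1 (L = -1*(-1) = 1)
-395 - b(L) = -395 - (12 - 1*1) = -395 - (12 - 1) = -395 - 1*11 = -395 - 11 = -406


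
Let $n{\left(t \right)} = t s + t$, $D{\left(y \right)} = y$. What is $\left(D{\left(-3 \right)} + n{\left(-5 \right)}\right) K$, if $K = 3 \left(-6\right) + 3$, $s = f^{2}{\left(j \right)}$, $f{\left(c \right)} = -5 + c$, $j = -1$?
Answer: $2820$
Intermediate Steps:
$s = 36$ ($s = \left(-5 - 1\right)^{2} = \left(-6\right)^{2} = 36$)
$K = -15$ ($K = -18 + 3 = -15$)
$n{\left(t \right)} = 37 t$ ($n{\left(t \right)} = t 36 + t = 36 t + t = 37 t$)
$\left(D{\left(-3 \right)} + n{\left(-5 \right)}\right) K = \left(-3 + 37 \left(-5\right)\right) \left(-15\right) = \left(-3 - 185\right) \left(-15\right) = \left(-188\right) \left(-15\right) = 2820$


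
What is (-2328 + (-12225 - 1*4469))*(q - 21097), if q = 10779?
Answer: 196268996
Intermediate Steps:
(-2328 + (-12225 - 1*4469))*(q - 21097) = (-2328 + (-12225 - 1*4469))*(10779 - 21097) = (-2328 + (-12225 - 4469))*(-10318) = (-2328 - 16694)*(-10318) = -19022*(-10318) = 196268996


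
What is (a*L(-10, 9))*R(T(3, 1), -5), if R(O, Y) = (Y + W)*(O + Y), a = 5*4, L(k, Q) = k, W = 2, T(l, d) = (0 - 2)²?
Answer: -600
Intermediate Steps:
T(l, d) = 4 (T(l, d) = (-2)² = 4)
a = 20
R(O, Y) = (2 + Y)*(O + Y) (R(O, Y) = (Y + 2)*(O + Y) = (2 + Y)*(O + Y))
(a*L(-10, 9))*R(T(3, 1), -5) = (20*(-10))*((-5)² + 2*4 + 2*(-5) + 4*(-5)) = -200*(25 + 8 - 10 - 20) = -200*3 = -600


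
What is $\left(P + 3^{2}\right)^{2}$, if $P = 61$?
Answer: $4900$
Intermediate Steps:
$\left(P + 3^{2}\right)^{2} = \left(61 + 3^{2}\right)^{2} = \left(61 + 9\right)^{2} = 70^{2} = 4900$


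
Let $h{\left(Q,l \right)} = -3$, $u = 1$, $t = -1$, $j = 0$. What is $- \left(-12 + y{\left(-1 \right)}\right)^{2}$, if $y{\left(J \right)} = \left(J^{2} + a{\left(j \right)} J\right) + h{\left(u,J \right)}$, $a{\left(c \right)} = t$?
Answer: $-169$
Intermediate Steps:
$a{\left(c \right)} = -1$
$y{\left(J \right)} = -3 + J^{2} - J$ ($y{\left(J \right)} = \left(J^{2} - J\right) - 3 = -3 + J^{2} - J$)
$- \left(-12 + y{\left(-1 \right)}\right)^{2} = - \left(-12 - \left(2 - 1\right)\right)^{2} = - \left(-12 + \left(-3 + 1 + 1\right)\right)^{2} = - \left(-12 - 1\right)^{2} = - \left(-13\right)^{2} = \left(-1\right) 169 = -169$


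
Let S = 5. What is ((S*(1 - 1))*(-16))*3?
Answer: 0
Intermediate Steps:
((S*(1 - 1))*(-16))*3 = ((5*(1 - 1))*(-16))*3 = ((5*0)*(-16))*3 = (0*(-16))*3 = 0*3 = 0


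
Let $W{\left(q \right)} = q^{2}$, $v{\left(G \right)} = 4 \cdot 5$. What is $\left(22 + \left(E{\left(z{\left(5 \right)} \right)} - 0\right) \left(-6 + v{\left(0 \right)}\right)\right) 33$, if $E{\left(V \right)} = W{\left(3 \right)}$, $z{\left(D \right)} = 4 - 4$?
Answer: $4884$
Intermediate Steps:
$v{\left(G \right)} = 20$
$z{\left(D \right)} = 0$
$E{\left(V \right)} = 9$ ($E{\left(V \right)} = 3^{2} = 9$)
$\left(22 + \left(E{\left(z{\left(5 \right)} \right)} - 0\right) \left(-6 + v{\left(0 \right)}\right)\right) 33 = \left(22 + \left(9 - 0\right) \left(-6 + 20\right)\right) 33 = \left(22 + \left(9 + 0\right) 14\right) 33 = \left(22 + 9 \cdot 14\right) 33 = \left(22 + 126\right) 33 = 148 \cdot 33 = 4884$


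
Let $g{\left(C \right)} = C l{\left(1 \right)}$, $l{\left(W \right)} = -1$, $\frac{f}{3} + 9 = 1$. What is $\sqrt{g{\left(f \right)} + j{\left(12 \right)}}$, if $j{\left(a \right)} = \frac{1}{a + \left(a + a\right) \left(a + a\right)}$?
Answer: $\frac{\sqrt{42339}}{42} \approx 4.8992$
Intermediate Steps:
$f = -24$ ($f = -27 + 3 \cdot 1 = -27 + 3 = -24$)
$g{\left(C \right)} = - C$ ($g{\left(C \right)} = C \left(-1\right) = - C$)
$j{\left(a \right)} = \frac{1}{a + 4 a^{2}}$ ($j{\left(a \right)} = \frac{1}{a + 2 a 2 a} = \frac{1}{a + 4 a^{2}}$)
$\sqrt{g{\left(f \right)} + j{\left(12 \right)}} = \sqrt{\left(-1\right) \left(-24\right) + \frac{1}{12 \left(1 + 4 \cdot 12\right)}} = \sqrt{24 + \frac{1}{12 \left(1 + 48\right)}} = \sqrt{24 + \frac{1}{12 \cdot 49}} = \sqrt{24 + \frac{1}{12} \cdot \frac{1}{49}} = \sqrt{24 + \frac{1}{588}} = \sqrt{\frac{14113}{588}} = \frac{\sqrt{42339}}{42}$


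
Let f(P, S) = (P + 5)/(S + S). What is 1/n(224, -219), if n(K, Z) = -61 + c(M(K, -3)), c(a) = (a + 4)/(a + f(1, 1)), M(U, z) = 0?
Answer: -3/179 ≈ -0.016760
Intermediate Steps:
f(P, S) = (5 + P)/(2*S) (f(P, S) = (5 + P)/((2*S)) = (5 + P)*(1/(2*S)) = (5 + P)/(2*S))
c(a) = (4 + a)/(3 + a) (c(a) = (a + 4)/(a + (½)*(5 + 1)/1) = (4 + a)/(a + (½)*1*6) = (4 + a)/(a + 3) = (4 + a)/(3 + a))
n(K, Z) = -179/3 (n(K, Z) = -61 + (4 + 0)/(3 + 0) = -61 + 4/3 = -179/3)
1/n(224, -219) = 1/(-179/3) = -3/179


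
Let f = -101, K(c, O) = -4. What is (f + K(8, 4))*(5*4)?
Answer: -2100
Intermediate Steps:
(f + K(8, 4))*(5*4) = (-101 - 4)*(5*4) = -105*20 = -2100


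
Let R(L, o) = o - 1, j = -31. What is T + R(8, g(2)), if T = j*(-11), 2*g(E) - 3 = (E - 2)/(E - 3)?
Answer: 683/2 ≈ 341.50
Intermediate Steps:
g(E) = 3/2 + (-2 + E)/(2*(-3 + E)) (g(E) = 3/2 + ((E - 2)/(E - 3))/2 = 3/2 + ((-2 + E)/(-3 + E))/2 = 3/2 + (-2 + E)/(2*(-3 + E)))
R(L, o) = -1 + o
T = 341 (T = -31*(-11) = 341)
T + R(8, g(2)) = 341 + (-1 + (-11 + 4*2)/(2*(-3 + 2))) = 341 + (-1 + (½)*(-11 + 8)/(-1)) = 341 + (-1 + (½)*(-1)*(-3)) = 341 + (-1 + 3/2) = 341 + ½ = 683/2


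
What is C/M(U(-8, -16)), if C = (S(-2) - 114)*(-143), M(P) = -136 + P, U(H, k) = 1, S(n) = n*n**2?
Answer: -17446/135 ≈ -129.23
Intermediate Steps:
S(n) = n**3
C = 17446 (C = ((-2)**3 - 114)*(-143) = (-8 - 114)*(-143) = -122*(-143) = 17446)
C/M(U(-8, -16)) = 17446/(-136 + 1) = 17446/(-135) = 17446*(-1/135) = -17446/135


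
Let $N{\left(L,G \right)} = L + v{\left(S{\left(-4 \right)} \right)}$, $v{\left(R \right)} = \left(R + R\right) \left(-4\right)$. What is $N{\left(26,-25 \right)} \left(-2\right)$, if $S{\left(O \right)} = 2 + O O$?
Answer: $236$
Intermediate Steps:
$S{\left(O \right)} = 2 + O^{2}$
$v{\left(R \right)} = - 8 R$ ($v{\left(R \right)} = 2 R \left(-4\right) = - 8 R$)
$N{\left(L,G \right)} = -144 + L$ ($N{\left(L,G \right)} = L - 8 \left(2 + \left(-4\right)^{2}\right) = L - 8 \left(2 + 16\right) = L - 144 = -144 + L$)
$N{\left(26,-25 \right)} \left(-2\right) = \left(-144 + 26\right) \left(-2\right) = \left(-118\right) \left(-2\right) = 236$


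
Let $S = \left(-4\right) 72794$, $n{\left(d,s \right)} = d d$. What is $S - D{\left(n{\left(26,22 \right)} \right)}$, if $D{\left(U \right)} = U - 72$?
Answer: $-291780$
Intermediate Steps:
$n{\left(d,s \right)} = d^{2}$
$D{\left(U \right)} = -72 + U$ ($D{\left(U \right)} = U - 72 = -72 + U$)
$S = -291176$
$S - D{\left(n{\left(26,22 \right)} \right)} = -291176 - \left(-72 + 26^{2}\right) = -291176 - \left(-72 + 676\right) = -291176 - 604 = -291780$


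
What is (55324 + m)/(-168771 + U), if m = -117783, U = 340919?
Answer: -62459/172148 ≈ -0.36282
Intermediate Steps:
(55324 + m)/(-168771 + U) = (55324 - 117783)/(-168771 + 340919) = -62459/172148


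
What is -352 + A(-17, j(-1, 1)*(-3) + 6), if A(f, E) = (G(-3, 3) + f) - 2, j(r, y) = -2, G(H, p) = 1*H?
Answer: -374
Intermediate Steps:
G(H, p) = H
A(f, E) = -5 + f (A(f, E) = (-3 + f) - 2 = -5 + f)
-352 + A(-17, j(-1, 1)*(-3) + 6) = -352 + (-5 - 17) = -352 - 22 = -374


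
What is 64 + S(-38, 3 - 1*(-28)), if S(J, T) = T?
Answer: 95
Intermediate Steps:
64 + S(-38, 3 - 1*(-28)) = 64 + (3 - 1*(-28)) = 64 + (3 + 28) = 64 + 31 = 95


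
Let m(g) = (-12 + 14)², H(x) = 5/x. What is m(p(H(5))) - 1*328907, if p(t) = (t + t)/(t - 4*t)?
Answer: -328903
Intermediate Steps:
p(t) = -⅔ (p(t) = (2*t)/((-3*t)) = (2*t)*(-1/(3*t)) = -⅔)
m(g) = 4 (m(g) = 2² = 4)
m(p(H(5))) - 1*328907 = 4 - 1*328907 = 4 - 328907 = -328903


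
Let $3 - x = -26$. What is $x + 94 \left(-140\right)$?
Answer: $-13131$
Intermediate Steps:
$x = 29$ ($x = 3 - -26 = 3 + 26 = 29$)
$x + 94 \left(-140\right) = 29 + 94 \left(-140\right) = 29 - 13160 = -13131$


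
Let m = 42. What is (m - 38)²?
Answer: 16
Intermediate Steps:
(m - 38)² = (42 - 38)² = 4² = 16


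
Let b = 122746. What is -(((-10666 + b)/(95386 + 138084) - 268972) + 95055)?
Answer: 4060428991/23347 ≈ 1.7392e+5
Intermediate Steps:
-(((-10666 + b)/(95386 + 138084) - 268972) + 95055) = -(((-10666 + 122746)/(95386 + 138084) - 268972) + 95055) = -((112080/233470 - 268972) + 95055) = -((112080*(1/233470) - 268972) + 95055) = -((11208/23347 - 268972) + 95055) = -(-6279678076/23347 + 95055) = -1*(-4060428991/23347) = 4060428991/23347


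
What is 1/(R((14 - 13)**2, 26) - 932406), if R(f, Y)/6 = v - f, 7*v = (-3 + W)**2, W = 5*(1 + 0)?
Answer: -7/6526860 ≈ -1.0725e-6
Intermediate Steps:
W = 5 (W = 5*1 = 5)
v = 4/7 (v = (-3 + 5)**2/7 = (1/7)*2**2 = (1/7)*4 = 4/7 ≈ 0.57143)
R(f, Y) = 24/7 - 6*f (R(f, Y) = 6*(4/7 - f) = 24/7 - 6*f)
1/(R((14 - 13)**2, 26) - 932406) = 1/((24/7 - 6*(14 - 13)**2) - 932406) = 1/((24/7 - 6*1**2) - 932406) = 1/((24/7 - 6*1) - 932406) = 1/((24/7 - 6) - 932406) = 1/(-18/7 - 932406) = 1/(-6526860/7) = -7/6526860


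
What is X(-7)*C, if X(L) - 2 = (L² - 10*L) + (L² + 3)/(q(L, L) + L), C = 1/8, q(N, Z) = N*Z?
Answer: 2567/168 ≈ 15.280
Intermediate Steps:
C = ⅛ ≈ 0.12500
X(L) = 2 + L² - 10*L + (3 + L²)/(L + L²) (X(L) = 2 + ((L² - 10*L) + (L² + 3)/(L*L + L)) = 2 + ((L² - 10*L) + (3 + L²)/(L² + L)) = 2 + ((L² - 10*L) + (3 + L²)/(L + L²)) = 2 + (L² - 10*L + (3 + L²)/(L + L²)) = 2 + L² - 10*L + (3 + L²)/(L + L²))
X(-7)*C = ((3 + (-7)⁴ - 9*(-7)³ - 7*(-7)² + 2*(-7))/((-7)*(1 - 7)))*(⅛) = -⅐*(3 + 2401 - 9*(-343) - 7*49 - 14)/(-6)*(⅛) = -⅐*(-⅙)*(3 + 2401 + 3087 - 343 - 14)*(⅛) = -⅐*(-⅙)*5134*(⅛) = (2567/21)*(⅛) = 2567/168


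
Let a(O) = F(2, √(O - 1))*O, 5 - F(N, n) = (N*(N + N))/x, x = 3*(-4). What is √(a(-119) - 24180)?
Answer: I*√223689/3 ≈ 157.65*I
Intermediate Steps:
x = -12
F(N, n) = 5 + N²/6 (F(N, n) = 5 - N*(N + N)/(-12) = 5 - N*(2*N)*(-1)/12 = 5 - 2*N²*(-1)/12 = 5 - (-1)*N²/6 = 5 + N²/6)
a(O) = 17*O/3 (a(O) = (5 + (⅙)*2²)*O = (5 + (⅙)*4)*O = (5 + ⅔)*O = 17*O/3)
√(a(-119) - 24180) = √((17/3)*(-119) - 24180) = √(-2023/3 - 24180) = √(-74563/3) = I*√223689/3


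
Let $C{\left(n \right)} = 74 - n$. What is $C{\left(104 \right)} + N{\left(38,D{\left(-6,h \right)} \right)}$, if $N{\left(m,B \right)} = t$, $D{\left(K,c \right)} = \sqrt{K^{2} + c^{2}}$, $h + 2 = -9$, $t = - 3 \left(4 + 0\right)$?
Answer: $-42$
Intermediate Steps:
$t = -12$ ($t = \left(-3\right) 4 = -12$)
$h = -11$ ($h = -2 - 9 = -11$)
$N{\left(m,B \right)} = -12$
$C{\left(104 \right)} + N{\left(38,D{\left(-6,h \right)} \right)} = \left(74 - 104\right) - 12 = -30 - 12 = -42$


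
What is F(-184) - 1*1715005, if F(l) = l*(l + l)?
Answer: -1647293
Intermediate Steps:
F(l) = 2*l² (F(l) = l*(2*l) = 2*l²)
F(-184) - 1*1715005 = 2*(-184)² - 1*1715005 = 2*33856 - 1715005 = 67712 - 1715005 = -1647293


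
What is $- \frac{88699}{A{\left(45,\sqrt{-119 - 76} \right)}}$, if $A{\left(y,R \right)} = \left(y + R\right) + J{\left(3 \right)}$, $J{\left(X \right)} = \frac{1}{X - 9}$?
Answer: $- \frac{143160186}{79381} + \frac{3193164 i \sqrt{195}}{79381} \approx -1803.5 + 561.72 i$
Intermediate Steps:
$J{\left(X \right)} = \frac{1}{-9 + X}$
$A{\left(y,R \right)} = - \frac{1}{6} + R + y$ ($A{\left(y,R \right)} = \left(y + R\right) + \frac{1}{-9 + 3} = \left(R + y\right) + \frac{1}{-6} = \left(R + y\right) - \frac{1}{6} = - \frac{1}{6} + R + y$)
$- \frac{88699}{A{\left(45,\sqrt{-119 - 76} \right)}} = - \frac{88699}{- \frac{1}{6} + \sqrt{-119 - 76} + 45} = - \frac{88699}{- \frac{1}{6} + \sqrt{-195} + 45} = - \frac{88699}{- \frac{1}{6} + i \sqrt{195} + 45} = - \frac{88699}{\frac{269}{6} + i \sqrt{195}}$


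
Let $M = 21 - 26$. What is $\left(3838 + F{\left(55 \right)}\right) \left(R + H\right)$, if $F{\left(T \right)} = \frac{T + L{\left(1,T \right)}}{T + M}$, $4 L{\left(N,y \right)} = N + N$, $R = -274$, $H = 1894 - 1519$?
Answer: $\frac{38775011}{100} \approx 3.8775 \cdot 10^{5}$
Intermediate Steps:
$H = 375$
$L{\left(N,y \right)} = \frac{N}{2}$ ($L{\left(N,y \right)} = \frac{N + N}{4} = \frac{2 N}{4} = \frac{N}{2}$)
$M = -5$ ($M = 21 - 26 = -5$)
$F{\left(T \right)} = \frac{\frac{1}{2} + T}{-5 + T}$ ($F{\left(T \right)} = \frac{T + \frac{1}{2} \cdot 1}{T - 5} = \frac{T + \frac{1}{2}}{-5 + T} = \frac{\frac{1}{2} + T}{-5 + T}$)
$\left(3838 + F{\left(55 \right)}\right) \left(R + H\right) = \left(3838 + \frac{\frac{1}{2} + 55}{-5 + 55}\right) \left(-274 + 375\right) = \left(3838 + \frac{1}{50} \cdot \frac{111}{2}\right) 101 = \left(3838 + \frac{111}{100}\right) 101 = \frac{383911}{100} \cdot 101 = \frac{38775011}{100}$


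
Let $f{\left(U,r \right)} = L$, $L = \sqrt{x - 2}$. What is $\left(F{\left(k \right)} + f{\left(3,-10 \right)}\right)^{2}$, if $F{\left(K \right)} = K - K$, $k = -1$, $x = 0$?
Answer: $-2$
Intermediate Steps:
$L = i \sqrt{2}$ ($L = \sqrt{0 - 2} = \sqrt{-2} = i \sqrt{2} \approx 1.4142 i$)
$f{\left(U,r \right)} = i \sqrt{2}$
$F{\left(K \right)} = 0$
$\left(F{\left(k \right)} + f{\left(3,-10 \right)}\right)^{2} = \left(0 + i \sqrt{2}\right)^{2} = \left(i \sqrt{2}\right)^{2} = -2$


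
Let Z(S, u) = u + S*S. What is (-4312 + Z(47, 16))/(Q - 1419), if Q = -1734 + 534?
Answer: 2087/2619 ≈ 0.79687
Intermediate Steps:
Q = -1200
Z(S, u) = u + S²
(-4312 + Z(47, 16))/(Q - 1419) = (-4312 + (16 + 47²))/(-1200 - 1419) = (-4312 + (16 + 2209))/(-2619) = (-4312 + 2225)*(-1/2619) = -2087*(-1/2619) = 2087/2619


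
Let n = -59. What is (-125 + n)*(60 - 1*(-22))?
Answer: -15088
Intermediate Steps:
(-125 + n)*(60 - 1*(-22)) = (-125 - 59)*(60 - 1*(-22)) = -184*(60 + 22) = -184*82 = -15088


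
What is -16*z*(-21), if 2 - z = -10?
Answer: 4032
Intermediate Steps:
z = 12 (z = 2 - 1*(-10) = 2 + 10 = 12)
-16*z*(-21) = -16*12*(-21) = -192*(-21) = 4032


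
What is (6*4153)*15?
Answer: 373770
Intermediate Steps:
(6*4153)*15 = 24918*15 = 373770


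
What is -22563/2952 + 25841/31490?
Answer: -35234791/5164360 ≈ -6.8227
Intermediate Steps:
-22563/2952 + 25841/31490 = -22563*1/2952 + 25841*(1/31490) = -2507/328 + 25841/31490 = -35234791/5164360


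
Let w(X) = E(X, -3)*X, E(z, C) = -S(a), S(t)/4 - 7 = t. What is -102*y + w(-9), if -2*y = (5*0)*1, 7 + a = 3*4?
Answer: 432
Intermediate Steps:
a = 5 (a = -7 + 3*4 = -7 + 12 = 5)
S(t) = 28 + 4*t
E(z, C) = -48 (E(z, C) = -(28 + 4*5) = -(28 + 20) = -1*48 = -48)
w(X) = -48*X
y = 0 (y = -5*0/2 = -0 = -½*0 = 0)
-102*y + w(-9) = -102*0 - 48*(-9) = 0 + 432 = 432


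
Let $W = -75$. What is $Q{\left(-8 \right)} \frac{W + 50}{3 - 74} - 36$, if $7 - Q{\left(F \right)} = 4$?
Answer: $- \frac{2481}{71} \approx -34.944$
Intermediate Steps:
$Q{\left(F \right)} = 3$ ($Q{\left(F \right)} = 7 - 4 = 3$)
$Q{\left(-8 \right)} \frac{W + 50}{3 - 74} - 36 = 3 \frac{-75 + 50}{3 - 74} - 36 = 3 \left(- \frac{25}{-71}\right) - 36 = 3 \left(\left(-25\right) \left(- \frac{1}{71}\right)\right) - 36 = 3 \cdot \frac{25}{71} - 36 = \frac{75}{71} - 36 = - \frac{2481}{71}$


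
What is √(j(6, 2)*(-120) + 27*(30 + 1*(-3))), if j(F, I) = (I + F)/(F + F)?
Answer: √649 ≈ 25.475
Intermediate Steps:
j(F, I) = (F + I)/(2*F) (j(F, I) = (F + I)/((2*F)) = (F + I)*(1/(2*F)) = (F + I)/(2*F))
√(j(6, 2)*(-120) + 27*(30 + 1*(-3))) = √(((½)*(6 + 2)/6)*(-120) + 27*(30 + 1*(-3))) = √(((½)*(⅙)*8)*(-120) + 27*(30 - 3)) = √((⅔)*(-120) + 27*27) = √(-80 + 729) = √649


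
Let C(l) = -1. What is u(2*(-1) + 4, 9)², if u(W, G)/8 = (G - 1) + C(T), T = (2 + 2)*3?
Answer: 3136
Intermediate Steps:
T = 12 (T = 4*3 = 12)
u(W, G) = -16 + 8*G (u(W, G) = 8*((G - 1) - 1) = 8*((-1 + G) - 1) = 8*(-2 + G) = -16 + 8*G)
u(2*(-1) + 4, 9)² = (-16 + 8*9)² = (-16 + 72)² = 56² = 3136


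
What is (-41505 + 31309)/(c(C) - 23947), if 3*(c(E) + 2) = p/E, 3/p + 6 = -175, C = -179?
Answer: 165170102/387961825 ≈ 0.42574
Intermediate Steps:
p = -3/181 (p = 3/(-6 - 175) = 3/(-181) = 3*(-1/181) = -3/181 ≈ -0.016575)
c(E) = -2 - 1/(181*E) (c(E) = -2 + (-3/(181*E))/3 = -2 - 1/(181*E))
(-41505 + 31309)/(c(C) - 23947) = (-41505 + 31309)/((-2 - 1/181/(-179)) - 23947) = -10196/((-2 - 1/181*(-1/179)) - 23947) = -10196/((-2 + 1/32399) - 23947) = -10196/(-64797/32399 - 23947) = -10196/(-775923650/32399) = -10196*(-32399/775923650) = 165170102/387961825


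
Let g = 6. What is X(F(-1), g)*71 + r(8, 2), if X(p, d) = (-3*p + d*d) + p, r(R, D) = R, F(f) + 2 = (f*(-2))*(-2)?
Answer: 3416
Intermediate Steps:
F(f) = -2 + 4*f (F(f) = -2 + (f*(-2))*(-2) = -2 - 2*f*(-2) = -2 + 4*f)
X(p, d) = d² - 2*p (X(p, d) = (-3*p + d²) + p = (d² - 3*p) + p = d² - 2*p)
X(F(-1), g)*71 + r(8, 2) = (6² - 2*(-2 + 4*(-1)))*71 + 8 = (36 - 2*(-2 - 4))*71 + 8 = (36 - 2*(-6))*71 + 8 = (36 + 12)*71 + 8 = 48*71 + 8 = 3408 + 8 = 3416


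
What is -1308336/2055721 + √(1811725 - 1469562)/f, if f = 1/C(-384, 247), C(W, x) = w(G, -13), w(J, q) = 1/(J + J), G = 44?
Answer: -13488/21193 + √342163/88 ≈ 6.0107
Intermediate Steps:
w(J, q) = 1/(2*J)
C(W, x) = 1/88 (C(W, x) = (½)/44 = (½)*(1/44) = 1/88)
f = 88 (f = 1/(1/88) = 88)
-1308336/2055721 + √(1811725 - 1469562)/f = -1308336/2055721 + √(1811725 - 1469562)/88 = -1308336*1/2055721 + √342163*(1/88) = -13488/21193 + √342163/88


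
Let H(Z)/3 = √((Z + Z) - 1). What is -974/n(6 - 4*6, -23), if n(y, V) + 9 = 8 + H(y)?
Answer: 487/167 + 1461*I*√37/167 ≈ 2.9162 + 53.215*I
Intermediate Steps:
H(Z) = 3*√(-1 + 2*Z) (H(Z) = 3*√((Z + Z) - 1) = 3*√(2*Z - 1) = 3*√(-1 + 2*Z))
n(y, V) = -1 + 3*√(-1 + 2*y) (n(y, V) = -9 + (8 + 3*√(-1 + 2*y)) = -1 + 3*√(-1 + 2*y))
-974/n(6 - 4*6, -23) = -974/(-1 + 3*√(-1 + 2*(6 - 4*6))) = -974/(-1 + 3*√(-1 + 2*(6 - 24))) = -974/(-1 + 3*√(-1 + 2*(-18))) = -974/(-1 + 3*√(-1 - 36)) = -974/(-1 + 3*√(-37)) = -974/(-1 + 3*(I*√37)) = -974/(-1 + 3*I*√37)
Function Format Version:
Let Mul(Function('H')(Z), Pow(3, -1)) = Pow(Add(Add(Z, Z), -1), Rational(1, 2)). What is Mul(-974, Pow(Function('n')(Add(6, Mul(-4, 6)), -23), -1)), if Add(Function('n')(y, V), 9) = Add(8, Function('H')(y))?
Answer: Add(Rational(487, 167), Mul(Rational(1461, 167), I, Pow(37, Rational(1, 2)))) ≈ Add(2.9162, Mul(53.215, I))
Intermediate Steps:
Function('H')(Z) = Mul(3, Pow(Add(-1, Mul(2, Z)), Rational(1, 2))) (Function('H')(Z) = Mul(3, Pow(Add(Add(Z, Z), -1), Rational(1, 2))) = Mul(3, Pow(Add(Mul(2, Z), -1), Rational(1, 2))) = Mul(3, Pow(Add(-1, Mul(2, Z)), Rational(1, 2))))
Function('n')(y, V) = Add(-1, Mul(3, Pow(Add(-1, Mul(2, y)), Rational(1, 2)))) (Function('n')(y, V) = Add(-9, Add(8, Mul(3, Pow(Add(-1, Mul(2, y)), Rational(1, 2))))) = Add(-1, Mul(3, Pow(Add(-1, Mul(2, y)), Rational(1, 2)))))
Mul(-974, Pow(Function('n')(Add(6, Mul(-4, 6)), -23), -1)) = Mul(-974, Pow(Add(-1, Mul(3, Pow(Add(-1, Mul(2, Add(6, Mul(-4, 6)))), Rational(1, 2)))), -1)) = Mul(-974, Pow(Add(-1, Mul(3, Pow(Add(-1, Mul(2, Add(6, -24))), Rational(1, 2)))), -1)) = Mul(-974, Pow(Add(-1, Mul(3, Pow(Add(-1, Mul(2, -18)), Rational(1, 2)))), -1)) = Mul(-974, Pow(Add(-1, Mul(3, Pow(Add(-1, -36), Rational(1, 2)))), -1)) = Mul(-974, Pow(Add(-1, Mul(3, Pow(-37, Rational(1, 2)))), -1)) = Mul(-974, Pow(Add(-1, Mul(3, Mul(I, Pow(37, Rational(1, 2))))), -1)) = Mul(-974, Pow(Add(-1, Mul(3, I, Pow(37, Rational(1, 2)))), -1))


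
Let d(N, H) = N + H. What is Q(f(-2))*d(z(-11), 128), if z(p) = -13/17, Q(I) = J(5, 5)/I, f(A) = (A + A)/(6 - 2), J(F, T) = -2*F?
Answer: 21630/17 ≈ 1272.4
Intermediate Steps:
f(A) = A/2 (f(A) = (2*A)/4 = (2*A)*(¼) = A/2)
Q(I) = -10/I (Q(I) = (-2*5)/I = -10/I)
z(p) = -13/17 (z(p) = -13*1/17 = -13/17)
d(N, H) = H + N
Q(f(-2))*d(z(-11), 128) = (-10/((½)*(-2)))*(128 - 13/17) = -10/(-1)*(2163/17) = -10*(-1)*(2163/17) = 10*(2163/17) = 21630/17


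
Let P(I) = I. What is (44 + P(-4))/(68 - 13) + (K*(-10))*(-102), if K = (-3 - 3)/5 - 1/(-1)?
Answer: -2236/11 ≈ -203.27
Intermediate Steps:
K = -⅕ (K = -6*⅕ - 1*(-1) = -6/5 + 1 = -⅕ ≈ -0.20000)
(44 + P(-4))/(68 - 13) + (K*(-10))*(-102) = (44 - 4)/(68 - 13) - ⅕*(-10)*(-102) = 40/55 + 2*(-102) = 40*(1/55) - 204 = 8/11 - 204 = -2236/11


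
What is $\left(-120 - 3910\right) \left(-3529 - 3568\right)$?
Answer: $28600910$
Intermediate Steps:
$\left(-120 - 3910\right) \left(-3529 - 3568\right) = \left(-4030\right) \left(-7097\right) = 28600910$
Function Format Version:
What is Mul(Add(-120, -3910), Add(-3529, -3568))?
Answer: 28600910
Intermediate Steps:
Mul(Add(-120, -3910), Add(-3529, -3568)) = Mul(-4030, -7097) = 28600910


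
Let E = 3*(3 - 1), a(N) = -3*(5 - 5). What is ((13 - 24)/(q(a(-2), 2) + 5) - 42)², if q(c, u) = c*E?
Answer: 48841/25 ≈ 1953.6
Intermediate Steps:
a(N) = 0 (a(N) = -3*0 = 0)
E = 6 (E = 3*2 = 6)
q(c, u) = 6*c (q(c, u) = c*6 = 6*c)
((13 - 24)/(q(a(-2), 2) + 5) - 42)² = ((13 - 24)/(6*0 + 5) - 42)² = (-11/(0 + 5) - 42)² = (-11/5 - 42)² = (-221/5)² = 48841/25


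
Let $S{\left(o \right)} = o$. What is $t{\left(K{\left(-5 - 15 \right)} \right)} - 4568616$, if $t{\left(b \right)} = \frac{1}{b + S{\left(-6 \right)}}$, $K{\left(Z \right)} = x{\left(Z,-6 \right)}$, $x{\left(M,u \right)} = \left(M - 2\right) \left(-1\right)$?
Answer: $- \frac{73097855}{16} \approx -4.5686 \cdot 10^{6}$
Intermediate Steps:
$x{\left(M,u \right)} = 2 - M$ ($x{\left(M,u \right)} = \left(-2 + M\right) \left(-1\right) = 2 - M$)
$K{\left(Z \right)} = 2 - Z$
$t{\left(b \right)} = \frac{1}{-6 + b}$ ($t{\left(b \right)} = \frac{1}{b - 6} = \frac{1}{-6 + b}$)
$t{\left(K{\left(-5 - 15 \right)} \right)} - 4568616 = \frac{1}{-6 + \left(2 - \left(-5 - 15\right)\right)} - 4568616 = \frac{1}{-6 + \left(2 - -20\right)} - 4568616 = \frac{1}{-6 + \left(2 + 20\right)} - 4568616 = \frac{1}{-6 + 22} - 4568616 = \frac{1}{16} - 4568616 = - \frac{73097855}{16}$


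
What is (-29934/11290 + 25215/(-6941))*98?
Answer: -24130012956/39181945 ≈ -615.84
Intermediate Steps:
(-29934/11290 + 25215/(-6941))*98 = (-29934*1/11290 + 25215*(-1/6941))*98 = (-14967/5645 - 25215/6941)*98 = -246224622/39181945*98 = -24130012956/39181945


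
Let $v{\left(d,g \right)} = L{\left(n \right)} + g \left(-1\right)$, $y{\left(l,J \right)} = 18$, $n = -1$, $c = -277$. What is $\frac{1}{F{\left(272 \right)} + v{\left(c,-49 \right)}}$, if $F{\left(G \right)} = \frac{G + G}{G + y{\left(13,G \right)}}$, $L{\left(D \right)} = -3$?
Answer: $\frac{145}{6942} \approx 0.020887$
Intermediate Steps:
$v{\left(d,g \right)} = -3 - g$ ($v{\left(d,g \right)} = -3 + g \left(-1\right) = -3 - g$)
$F{\left(G \right)} = \frac{2 G}{18 + G}$ ($F{\left(G \right)} = \frac{G + G}{G + 18} = \frac{2 G}{18 + G}$)
$\frac{1}{F{\left(272 \right)} + v{\left(c,-49 \right)}} = \frac{1}{2 \cdot 272 \frac{1}{18 + 272} - -46} = \frac{1}{2 \cdot 272 \cdot \frac{1}{290} + \left(-3 + 49\right)} = \frac{1}{2 \cdot 272 \cdot \frac{1}{290} + 46} = \frac{1}{\frac{272}{145} + 46} = \frac{1}{\frac{6942}{145}} = \frac{145}{6942}$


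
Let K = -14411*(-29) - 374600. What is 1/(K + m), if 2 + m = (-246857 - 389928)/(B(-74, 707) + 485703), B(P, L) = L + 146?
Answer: 486556/21075509467 ≈ 2.3086e-5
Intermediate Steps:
B(P, L) = 146 + L
K = 43319 (K = 417919 - 374600 = 43319)
m = -1609897/486556 (m = -2 + (-246857 - 389928)/((146 + 707) + 485703) = -2 - 636785/(853 + 485703) = -2 - 636785/486556 = -1609897/486556 ≈ -3.3088)
1/(K + m) = 1/(43319 - 1609897/486556) = 1/(21075509467/486556) = 486556/21075509467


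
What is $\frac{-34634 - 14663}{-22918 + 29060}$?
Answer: $- \frac{49297}{6142} \approx -8.0262$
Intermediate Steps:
$\frac{-34634 - 14663}{-22918 + 29060} = - \frac{49297}{6142}$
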